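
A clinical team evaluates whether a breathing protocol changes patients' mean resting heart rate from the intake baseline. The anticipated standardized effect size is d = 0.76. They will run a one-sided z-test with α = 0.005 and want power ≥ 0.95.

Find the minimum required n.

For power 0.95 need Φ(δ − z_{0.005}) = 0.95, so δ = z_{0.005} + z_{0.05} = 2.576 + 1.645 = 4.221.
δ = d·√n ⇒ n = (δ/d)² = (4.221 / 0.76)² = 30.84.
Round up to the next whole unit.

n = 31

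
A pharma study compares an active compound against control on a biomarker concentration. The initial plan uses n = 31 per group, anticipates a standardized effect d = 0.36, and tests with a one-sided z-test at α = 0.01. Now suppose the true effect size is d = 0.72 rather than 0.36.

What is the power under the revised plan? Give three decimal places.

Power ≈ 0.694

With d = 0.72: δ = d·√(n/2) = 0.72 × √(31/2) = 2.8346. Critical value z_{0.01} = 2.326.
Revised power = P(Z > 2.326 − δ) = Φ(0.508) = 0.6944.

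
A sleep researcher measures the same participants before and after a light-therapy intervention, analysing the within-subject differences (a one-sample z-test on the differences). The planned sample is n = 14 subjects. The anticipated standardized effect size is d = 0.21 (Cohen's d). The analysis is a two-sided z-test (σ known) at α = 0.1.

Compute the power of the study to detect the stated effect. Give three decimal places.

Noncentrality parameter: δ = d·√n = 0.21 × √14 = 0.7857
Two-sided α = 0.1 → critical value z_{0.05} = 1.645.
Power = Φ(δ − 1.645) + Φ(−δ − 1.645) = Φ(-0.859) + Φ(-2.431) = 0.1951 + 0.0075 = 0.2027.

Power ≈ 0.203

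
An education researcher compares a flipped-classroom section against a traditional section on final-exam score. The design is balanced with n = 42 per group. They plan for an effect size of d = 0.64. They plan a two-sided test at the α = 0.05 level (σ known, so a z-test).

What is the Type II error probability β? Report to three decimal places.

β ≈ 0.165

Noncentrality parameter: δ = d·√(n/2) = 0.64 × √(42/2) = 2.9328
Two-sided α = 0.05 → critical value z_{0.025} = 1.960.
Power = Φ(δ − 1.960) + Φ(−δ − 1.960) = Φ(0.973) + Φ(-4.893) = 0.8347 + 0.0000 = 0.8347.
Type II error: β = 1 − power = 1 − 0.8347 = 0.1653.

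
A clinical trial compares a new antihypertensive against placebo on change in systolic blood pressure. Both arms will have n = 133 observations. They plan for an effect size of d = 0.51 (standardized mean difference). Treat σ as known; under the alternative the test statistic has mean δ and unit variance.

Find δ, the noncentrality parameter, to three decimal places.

δ ≈ 4.159

The noncentrality parameter scales effect size by the design's sample-size factor: δ = d·√(n/2) = 0.51 × √(133/2) = 4.1589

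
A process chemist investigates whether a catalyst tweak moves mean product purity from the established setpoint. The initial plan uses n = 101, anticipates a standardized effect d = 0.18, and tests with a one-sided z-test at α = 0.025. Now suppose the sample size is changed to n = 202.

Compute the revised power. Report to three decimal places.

With n = 202: δ = d·√n = 0.18 × √202 = 2.5583. Critical value z_{0.025} = 1.960.
Revised power = P(Z > 1.960 − δ) = Φ(0.598) = 0.7252.

Power ≈ 0.725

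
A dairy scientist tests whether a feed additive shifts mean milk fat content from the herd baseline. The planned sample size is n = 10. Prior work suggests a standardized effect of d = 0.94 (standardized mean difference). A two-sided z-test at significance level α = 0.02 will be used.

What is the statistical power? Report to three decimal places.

Power ≈ 0.741

Noncentrality parameter: δ = d·√n = 0.94 × √10 = 2.9725
Two-sided α = 0.02 → critical value z_{0.01} = 2.326.
Power = Φ(δ − 2.326) + Φ(−δ − 2.326) = Φ(0.646) + Φ(-5.299) = 0.7409 + 0.0000 = 0.7409.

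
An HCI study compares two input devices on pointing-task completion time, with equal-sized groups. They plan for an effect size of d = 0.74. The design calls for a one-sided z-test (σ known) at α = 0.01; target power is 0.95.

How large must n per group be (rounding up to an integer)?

n = 58 per group

For power 0.95 need Φ(δ − z_{0.01}) = 0.95, so δ = z_{0.01} + z_{0.05} = 2.326 + 1.645 = 3.971.
δ = d·√(n/2) ⇒ n = 2(δ/d)² = 2 × (3.971 / 0.74)² = 57.60.
Rounding up, n = 58 per group.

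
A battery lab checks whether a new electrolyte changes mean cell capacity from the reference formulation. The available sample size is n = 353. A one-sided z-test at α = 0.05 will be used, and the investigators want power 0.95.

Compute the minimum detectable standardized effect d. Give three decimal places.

d ≈ 0.175

Required noncentrality: δ = z_{0.05} + z_{0.05} = 1.645 + 1.645 = 3.290.
δ = d·√n ⇒ d = δ/√n = 3.290/√353 = 0.1751.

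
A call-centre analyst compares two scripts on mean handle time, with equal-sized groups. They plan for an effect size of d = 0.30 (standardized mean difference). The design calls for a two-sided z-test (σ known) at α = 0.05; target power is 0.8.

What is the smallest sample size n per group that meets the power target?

n = 175 per group

For power 0.8 need Φ(δ − z_{0.025}) = 0.8, so δ = z_{0.025} + z_{0.20} = 1.960 + 0.842 = 2.802.
(The Φ(−δ − z_{α/2}) term is vanishingly small for δ > 0 and is dropped in the standard sample-size formula.)
δ = d·√(n/2) ⇒ n = 2(δ/d)² = 2 × (2.802 / 0.30)² = 174.42.
Round up to the next whole unit.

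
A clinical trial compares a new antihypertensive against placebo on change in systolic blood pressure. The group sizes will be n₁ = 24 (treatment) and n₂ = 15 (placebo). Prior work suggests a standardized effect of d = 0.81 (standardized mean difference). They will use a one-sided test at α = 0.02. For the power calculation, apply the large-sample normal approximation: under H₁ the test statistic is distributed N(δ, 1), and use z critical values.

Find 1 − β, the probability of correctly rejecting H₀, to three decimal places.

Power ≈ 0.658

Noncentrality parameter: δ = d / √(1/n₁ + 1/n₂) = 0.81 / √(1/24 + 1/15) = 2.4610
One-sided α = 0.02 → critical value z_{0.02} = 2.054.
Power = Φ(δ − 2.054) = Φ(0.407) = 0.6581.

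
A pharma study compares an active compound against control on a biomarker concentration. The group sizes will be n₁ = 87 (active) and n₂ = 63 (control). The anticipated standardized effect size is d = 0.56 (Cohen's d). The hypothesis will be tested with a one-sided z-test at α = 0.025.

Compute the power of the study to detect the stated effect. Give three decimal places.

Power ≈ 0.923

Noncentrality parameter: δ = d / √(1/n₁ + 1/n₂) = 0.56 / √(1/87 + 1/63) = 3.3851
Critical value for a one-sided test at α = 0.025: z_α = 1.960.
Power = Φ(δ − 1.960) = Φ(1.425) = 0.9229.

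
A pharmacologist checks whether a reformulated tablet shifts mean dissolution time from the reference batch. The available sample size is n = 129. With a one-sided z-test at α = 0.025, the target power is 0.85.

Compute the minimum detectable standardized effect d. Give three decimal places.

d ≈ 0.264

Need Φ(δ − 1.960) = 0.85, so δ = 1.960 + 1.036 = 2.996.
δ = d·√n ⇒ d = δ/√n = 2.996/√129 = 0.2638.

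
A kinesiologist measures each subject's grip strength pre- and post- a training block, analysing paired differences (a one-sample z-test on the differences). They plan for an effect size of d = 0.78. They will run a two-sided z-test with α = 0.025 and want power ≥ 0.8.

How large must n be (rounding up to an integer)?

Set Φ(δ − 2.241) = 0.8; then δ − 2.241 = Φ⁻¹(0.8) = 0.842, giving δ = 3.083.
(For δ > 0 the lower-tail rejection region contributes negligibly to power, so the one-term inversion is standard.)
δ = d·√n ⇒ n = (δ/d)² = (3.083 / 0.78)² = 15.62.
Round up to the next whole unit.

n = 16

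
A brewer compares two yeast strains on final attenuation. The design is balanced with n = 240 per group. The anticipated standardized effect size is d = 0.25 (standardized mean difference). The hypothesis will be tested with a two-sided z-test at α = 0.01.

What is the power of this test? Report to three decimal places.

Power ≈ 0.565

Noncentrality parameter: δ = d·√(n/2) = 0.25 × √(240/2) = 2.7386
Two-sided α = 0.01 → critical value z_{0.005} = 2.576.
Power = Φ(δ − 2.576) + Φ(−δ − 2.576) = Φ(0.163) + Φ(-5.314) = 0.5647 + 0.0000 = 0.5647.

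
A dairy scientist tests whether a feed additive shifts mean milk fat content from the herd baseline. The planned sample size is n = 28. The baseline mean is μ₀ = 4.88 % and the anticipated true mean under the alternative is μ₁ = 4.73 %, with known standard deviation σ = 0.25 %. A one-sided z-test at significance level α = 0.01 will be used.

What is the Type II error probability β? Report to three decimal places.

β ≈ 0.198

Standardized effect: d = |μ₁ − μ₀| / σ = |4.73 − 4.88| / 0.25 = 0.6000
Noncentrality parameter: δ = d·√n = 0.6000 × √28 = 3.1749
Critical value for a one-sided test at α = 0.01: z_α = 2.326.
Power = Φ(δ − 2.326) = Φ(0.849) = 0.8019.
Type II error: β = 1 − power = 1 − 0.8019 = 0.1981.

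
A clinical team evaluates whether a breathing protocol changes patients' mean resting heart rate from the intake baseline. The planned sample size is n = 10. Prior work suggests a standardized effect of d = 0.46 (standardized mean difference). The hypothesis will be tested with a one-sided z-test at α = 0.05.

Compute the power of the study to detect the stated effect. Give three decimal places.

Power ≈ 0.425

Noncentrality parameter: δ = d·√n = 0.46 × √10 = 1.4546
Critical value for a one-sided test at α = 0.05: z_α = 1.645.
Power = Φ(δ − 1.645) = Φ(-0.190) = 0.4246.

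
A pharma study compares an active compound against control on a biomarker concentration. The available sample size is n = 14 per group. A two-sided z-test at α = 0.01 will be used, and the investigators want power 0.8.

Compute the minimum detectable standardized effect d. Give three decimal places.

d ≈ 1.292

Required noncentrality: δ = z_{0.005} + z_{0.20} = 2.576 + 0.842 = 3.417.
(The second rejection-region term Φ(−δ − z_{α/2}) is negligible and dropped.)
δ = d·√(n/2) ⇒ d = δ/√(n/2) = 3.417/√(14/2) = 1.2917.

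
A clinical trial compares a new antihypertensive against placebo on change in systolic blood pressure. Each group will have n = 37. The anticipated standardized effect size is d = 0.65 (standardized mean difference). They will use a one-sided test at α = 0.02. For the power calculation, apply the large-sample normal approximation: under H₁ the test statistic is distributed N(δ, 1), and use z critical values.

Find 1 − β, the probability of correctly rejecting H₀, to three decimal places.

Noncentrality parameter: λ = d·√(n/2) = 0.65 × √(37/2) = 2.7958
One-sided α = 0.02 → critical value z_{0.02} = 2.054.
Power = P(Z > 2.054 − λ) = Φ(0.742) = 0.7710.

Power ≈ 0.771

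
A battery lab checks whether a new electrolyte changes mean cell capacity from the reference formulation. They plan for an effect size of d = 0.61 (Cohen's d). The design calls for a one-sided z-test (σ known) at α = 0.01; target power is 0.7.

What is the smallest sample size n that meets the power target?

n = 22

For power 0.7 need Φ(δ − z_{0.01}) = 0.7, so δ = z_{0.01} + z_{0.30} = 2.326 + 0.524 = 2.851.
δ = d·√n ⇒ n = (δ/d)² = (2.851 / 0.61)² = 21.84.
Rounding up, n = 22.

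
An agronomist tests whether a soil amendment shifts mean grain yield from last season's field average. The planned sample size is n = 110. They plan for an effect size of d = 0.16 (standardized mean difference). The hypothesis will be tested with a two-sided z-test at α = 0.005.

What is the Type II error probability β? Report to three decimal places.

β ≈ 0.871

Noncentrality parameter: δ = d·√n = 0.16 × √110 = 1.6781
Two-sided α = 0.005 → critical value z_{0.0025} = 2.807.
Power = Φ(δ − 2.807) + Φ(−δ − 2.807) = Φ(-1.129) + Φ(-4.485) = 0.1295 + 0.0000 = 0.1295.
Type II error: β = 1 − power = 1 − 0.1295 = 0.8705.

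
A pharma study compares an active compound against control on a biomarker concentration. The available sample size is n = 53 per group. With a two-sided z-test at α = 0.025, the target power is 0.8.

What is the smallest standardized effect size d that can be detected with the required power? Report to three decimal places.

d ≈ 0.599

Required noncentrality: δ = z_{0.0125} + z_{0.20} = 2.241 + 0.842 = 3.083.
(The second rejection-region term Φ(−δ − z_{α/2}) is negligible and dropped.)
δ = d·√(n/2) ⇒ d = δ/√(n/2) = 3.083/√(53/2) = 0.5989.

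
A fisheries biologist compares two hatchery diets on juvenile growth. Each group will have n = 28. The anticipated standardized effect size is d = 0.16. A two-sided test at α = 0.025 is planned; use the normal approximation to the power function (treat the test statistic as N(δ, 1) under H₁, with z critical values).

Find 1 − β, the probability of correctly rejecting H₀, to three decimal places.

Power ≈ 0.052

Noncentrality parameter: δ = d·√(n/2) = 0.16 × √(28/2) = 0.5987
Two-sided α = 0.025 → critical value z_{0.0125} = 2.241.
Power = Φ(δ − 2.241) + Φ(−δ − 2.241) = Φ(-1.643) + Φ(-2.840) = 0.0502 + 0.0023 = 0.0525.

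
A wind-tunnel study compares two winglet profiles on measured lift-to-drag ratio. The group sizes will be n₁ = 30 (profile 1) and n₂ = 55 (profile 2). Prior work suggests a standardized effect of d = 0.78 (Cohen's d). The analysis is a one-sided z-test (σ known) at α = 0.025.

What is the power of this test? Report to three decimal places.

Power ≈ 0.930

Noncentrality parameter: δ = d / √(1/n₁ + 1/n₂) = 0.78 / √(1/30 + 1/55) = 3.4366
Critical value for a one-sided test at α = 0.025: z_α = 1.960.
Power = Φ(δ − 1.960) = Φ(1.477) = 0.9301.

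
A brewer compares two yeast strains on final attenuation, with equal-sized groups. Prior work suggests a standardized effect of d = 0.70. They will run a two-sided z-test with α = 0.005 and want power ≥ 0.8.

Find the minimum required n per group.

n = 55 per group

Set Φ(δ − 2.807) = 0.8; then δ − 2.807 = Φ⁻¹(0.8) = 0.842, giving δ = 3.649.
(Ignoring the negligible lower-tail rejection probability gives the usual closed-form inversion.)
δ = d·√(n/2) ⇒ n = 2(δ/d)² = 2 × (3.649 / 0.70)² = 54.34.
Round up to the next whole unit.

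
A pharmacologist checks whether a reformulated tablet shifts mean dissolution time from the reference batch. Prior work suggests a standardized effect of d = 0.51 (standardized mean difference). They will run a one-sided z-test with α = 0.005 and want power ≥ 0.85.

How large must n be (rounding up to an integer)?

For power 0.85 need Φ(δ − z_{0.005}) = 0.85, so δ = z_{0.005} + z_{0.15} = 2.576 + 1.036 = 3.612.
δ = d·√n ⇒ n = (δ/d)² = (3.612 / 0.51)² = 50.17.
Rounding up, n = 51.

n = 51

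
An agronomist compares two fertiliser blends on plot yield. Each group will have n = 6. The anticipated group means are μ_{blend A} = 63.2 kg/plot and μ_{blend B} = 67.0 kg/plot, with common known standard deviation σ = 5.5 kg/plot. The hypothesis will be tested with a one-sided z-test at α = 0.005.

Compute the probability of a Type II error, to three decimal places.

β ≈ 0.916

Standardized effect: d = |μ_{blend A} − μ_{blend B}| / σ = |63.2 − 67.0| / 5.5 = 0.6909
Noncentrality parameter: λ = d·√(n/2) = 0.6909 × √(6/2) = 1.1967
Critical value for a one-sided test at α = 0.005: z_α = 2.576.
Power = P(Z > 2.576 − λ) = Φ(-1.379) = 0.0839.
Type II error: β = 1 − power = 1 − 0.0839 = 0.9161.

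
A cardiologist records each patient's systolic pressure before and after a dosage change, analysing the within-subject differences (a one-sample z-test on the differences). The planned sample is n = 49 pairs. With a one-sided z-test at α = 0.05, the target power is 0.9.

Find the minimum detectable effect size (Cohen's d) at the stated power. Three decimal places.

d ≈ 0.418

Required noncentrality: δ = z_{0.05} + z_{0.10} = 1.645 + 1.282 = 2.926.
δ = d·√n ⇒ d = δ/√n = 2.926/√49 = 0.4181.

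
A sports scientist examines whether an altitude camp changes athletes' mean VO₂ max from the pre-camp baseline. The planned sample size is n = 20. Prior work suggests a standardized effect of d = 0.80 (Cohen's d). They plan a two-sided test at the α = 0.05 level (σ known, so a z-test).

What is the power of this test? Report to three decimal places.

Noncentrality parameter: δ = d·√n = 0.80 × √20 = 3.5777
Two-sided α = 0.05 → critical value z_{0.025} = 1.960.
Power = Φ(δ − 1.960) + Φ(−δ − 1.960) = Φ(1.618) + Φ(-5.538) = 0.9471 + 0.0000 = 0.9471.

Power ≈ 0.947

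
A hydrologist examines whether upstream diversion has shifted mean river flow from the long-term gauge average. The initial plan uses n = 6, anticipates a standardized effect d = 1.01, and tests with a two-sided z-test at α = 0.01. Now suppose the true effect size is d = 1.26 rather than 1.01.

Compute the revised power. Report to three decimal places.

With d = 1.26: δ = d·√n = 1.26 × √6 = 3.0864. Critical value z_{0.005} = 2.576.
Revised power = Φ(δ − 2.576) + Φ(−δ − 2.576) = Φ(0.511) + Φ(-5.662) = 0.6952 + 0.0000 = 0.6952.

Power ≈ 0.695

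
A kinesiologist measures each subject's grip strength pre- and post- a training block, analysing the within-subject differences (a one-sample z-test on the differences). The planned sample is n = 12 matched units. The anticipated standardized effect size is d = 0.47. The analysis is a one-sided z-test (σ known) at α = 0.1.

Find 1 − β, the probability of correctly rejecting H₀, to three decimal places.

Power ≈ 0.636

Noncentrality parameter: δ = d·√n = 0.47 × √12 = 1.6281
One-sided α = 0.1 → critical value z_{0.1} = 1.282.
Power = P(Z > 1.282 − δ) = Φ(0.347) = 0.6355.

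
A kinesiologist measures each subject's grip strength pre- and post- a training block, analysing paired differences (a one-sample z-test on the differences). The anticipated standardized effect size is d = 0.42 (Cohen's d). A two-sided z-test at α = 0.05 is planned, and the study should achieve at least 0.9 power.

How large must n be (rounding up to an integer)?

n = 60

For power 0.9 need Φ(δ − z_{0.025}) = 0.9, so δ = z_{0.025} + z_{0.10} = 1.960 + 1.282 = 3.242.
(For δ > 0 the lower-tail rejection region contributes negligibly to power, so the one-term inversion is standard.)
δ = d·√n ⇒ n = (δ/d)² = (3.242 / 0.42)² = 59.57.
Rounding up, n = 60.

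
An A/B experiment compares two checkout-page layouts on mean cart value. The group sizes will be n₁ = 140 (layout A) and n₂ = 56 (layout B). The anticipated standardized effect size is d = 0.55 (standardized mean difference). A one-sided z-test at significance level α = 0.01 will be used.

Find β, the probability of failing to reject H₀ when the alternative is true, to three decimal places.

Noncentrality parameter: δ = d / √(1/n₁ + 1/n₂) = 0.55 / √(1/140 + 1/56) = 3.4785
One-sided α = 0.01 → critical value z_{0.01} = 2.326.
Power = Φ(δ − 2.326) = Φ(1.152) = 0.8754.
Type II error: β = 1 − power = 1 − 0.8754 = 0.1246.

β ≈ 0.125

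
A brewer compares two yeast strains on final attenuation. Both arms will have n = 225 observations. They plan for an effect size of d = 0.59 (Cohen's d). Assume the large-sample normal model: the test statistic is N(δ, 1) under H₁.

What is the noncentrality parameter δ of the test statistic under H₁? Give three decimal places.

δ = d·√(n/2) = 0.59 × √(225/2) = 6.2579

δ ≈ 6.258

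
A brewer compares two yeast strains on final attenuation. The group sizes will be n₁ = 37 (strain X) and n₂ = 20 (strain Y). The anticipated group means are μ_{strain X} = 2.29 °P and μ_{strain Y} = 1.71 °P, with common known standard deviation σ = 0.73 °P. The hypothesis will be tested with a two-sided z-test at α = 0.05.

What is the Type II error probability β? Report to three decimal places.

Standardized effect: d = |μ_{strain X} − μ_{strain Y}| / σ = |2.29 − 1.71| / 0.73 = 0.7945
Noncentrality parameter: δ = d / √(1/n₁ + 1/n₂) = 0.7945 / √(1/37 + 1/20) = 2.8628
Critical value for a two-sided test at α = 0.05: z_{α/2} = 1.960.
Power = Φ(δ − 1.960) + Φ(−δ − 1.960) = Φ(0.903) + Φ(-4.823) = 0.8167 + 0.0000 = 0.8167.
Type II error: β = 1 − power = 1 − 0.8167 = 0.1833.

β ≈ 0.183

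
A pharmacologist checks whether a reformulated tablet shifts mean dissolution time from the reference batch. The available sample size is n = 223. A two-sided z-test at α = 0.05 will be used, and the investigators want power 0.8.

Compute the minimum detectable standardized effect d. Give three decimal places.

Required noncentrality: δ = z_{0.025} + z_{0.20} = 1.960 + 0.842 = 2.802.
(Lower-tail contribution to power is negligible for δ > 0.)
δ = d·√n ⇒ d = δ/√n = 2.802/√223 = 0.1876.

d ≈ 0.188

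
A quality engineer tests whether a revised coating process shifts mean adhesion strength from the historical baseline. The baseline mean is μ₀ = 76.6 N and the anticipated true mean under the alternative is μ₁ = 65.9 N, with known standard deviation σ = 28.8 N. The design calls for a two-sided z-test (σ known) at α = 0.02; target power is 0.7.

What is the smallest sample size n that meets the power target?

n = 59

Standardized effect: d = |μ₁ − μ₀| / σ = |65.9 − 76.6| / 28.8 = 0.3715
Set Φ(δ − 2.326) = 0.7; then δ − 2.326 = Φ⁻¹(0.7) = 0.524, giving δ = 2.851.
(Ignoring the negligible lower-tail rejection probability gives the usual closed-form inversion.)
δ = d·√n ⇒ n = (δ/d)² = (2.851 / 0.3715)² = 58.88.
Rounding up, n = 59.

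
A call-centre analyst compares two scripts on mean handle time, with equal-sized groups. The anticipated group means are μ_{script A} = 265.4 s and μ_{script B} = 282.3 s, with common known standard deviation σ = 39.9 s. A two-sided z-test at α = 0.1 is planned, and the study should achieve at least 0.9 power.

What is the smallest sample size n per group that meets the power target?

Standardized effect: d = |μ_{script A} − μ_{script B}| / σ = |265.4 − 282.3| / 39.9 = 0.4236
Set Φ(δ − 1.645) = 0.9; then δ − 1.645 = Φ⁻¹(0.9) = 1.282, giving δ = 2.926.
(For δ > 0 the lower-tail rejection region contributes negligibly to power, so the one-term inversion is standard.)
δ = d·√(n/2) ⇒ n = 2(δ/d)² = 2 × (2.926 / 0.4236)² = 95.47.
Round up to the next whole unit.

n = 96 per group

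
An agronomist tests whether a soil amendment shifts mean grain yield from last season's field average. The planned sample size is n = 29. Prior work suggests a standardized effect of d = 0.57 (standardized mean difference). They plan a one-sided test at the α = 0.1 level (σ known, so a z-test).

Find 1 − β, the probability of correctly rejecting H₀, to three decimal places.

Power ≈ 0.963

Noncentrality parameter: δ = d·√n = 0.57 × √29 = 3.0695
Critical value for a one-sided test at α = 0.1: z_α = 1.282.
Power = Φ(δ − 1.282) = Φ(1.788) = 0.9631.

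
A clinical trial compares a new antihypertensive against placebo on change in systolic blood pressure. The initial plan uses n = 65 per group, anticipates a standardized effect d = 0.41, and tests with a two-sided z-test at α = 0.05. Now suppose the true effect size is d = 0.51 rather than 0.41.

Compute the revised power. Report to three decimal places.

With d = 0.51: δ = d·√(n/2) = 0.51 × √(65/2) = 2.9074. Critical value z_{0.025} = 1.960.
Revised power = Φ(δ − 1.960) + Φ(−δ − 1.960) = Φ(0.947) + Φ(-4.867) = 0.8283 + 0.0000 = 0.8283.

Power ≈ 0.828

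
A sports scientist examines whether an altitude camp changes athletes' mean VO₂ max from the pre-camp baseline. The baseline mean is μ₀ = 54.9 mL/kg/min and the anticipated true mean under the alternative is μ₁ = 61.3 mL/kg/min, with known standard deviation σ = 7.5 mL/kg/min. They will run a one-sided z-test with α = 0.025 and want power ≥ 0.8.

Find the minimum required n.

n = 11

Standardized effect: d = |μ₁ − μ₀| / σ = |61.3 − 54.9| / 7.5 = 0.8533
Set Φ(δ − 1.960) = 0.8; then δ − 1.960 = Φ⁻¹(0.8) = 0.842, giving δ = 2.802.
δ = d·√n ⇒ n = (δ/d)² = (2.802 / 0.8533)² = 10.78.
Rounding up, n = 11.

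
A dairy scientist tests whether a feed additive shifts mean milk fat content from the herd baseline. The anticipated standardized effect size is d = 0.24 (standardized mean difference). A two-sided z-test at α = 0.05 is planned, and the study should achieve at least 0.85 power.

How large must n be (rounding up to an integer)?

n = 156

For power 0.85 need Φ(δ − z_{0.025}) = 0.85, so δ = z_{0.025} + z_{0.15} = 1.960 + 1.036 = 2.996.
(For δ > 0 the lower-tail rejection region contributes negligibly to power, so the one-term inversion is standard.)
δ = d·√n ⇒ n = (δ/d)² = (2.996 / 0.24)² = 155.87.
Round up to the next whole unit.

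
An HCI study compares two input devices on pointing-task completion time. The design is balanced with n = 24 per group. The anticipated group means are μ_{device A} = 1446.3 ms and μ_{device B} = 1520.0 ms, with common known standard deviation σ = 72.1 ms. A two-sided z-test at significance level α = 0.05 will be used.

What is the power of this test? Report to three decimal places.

Standardized effect: d = |μ_{device A} − μ_{device B}| / σ = |1446.3 − 1520.0| / 72.1 = 1.0222
Noncentrality parameter: δ = d·√(n/2) = 1.0222 × √(24/2) = 3.5410
Two-sided α = 0.05 → critical value z_{0.025} = 1.960.
Power = Φ(δ − 1.960) + Φ(−δ − 1.960) = Φ(1.581) + Φ(-5.501) = 0.9431 + 0.0000 = 0.9431.

Power ≈ 0.943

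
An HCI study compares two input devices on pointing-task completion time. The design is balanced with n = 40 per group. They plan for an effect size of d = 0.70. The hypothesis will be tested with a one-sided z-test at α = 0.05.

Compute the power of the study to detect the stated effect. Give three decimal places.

Noncentrality parameter: δ = d·√(n/2) = 0.70 × √(40/2) = 3.1305
One-sided α = 0.05 → critical value z_{0.05} = 1.645.
Power = P(Z > 1.645 − δ) = Φ(1.486) = 0.9313.

Power ≈ 0.931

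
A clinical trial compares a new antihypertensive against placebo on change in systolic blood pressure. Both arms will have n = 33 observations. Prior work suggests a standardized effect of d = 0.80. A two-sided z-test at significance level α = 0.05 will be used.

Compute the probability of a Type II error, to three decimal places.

Noncentrality parameter: δ = d·√(n/2) = 0.80 × √(33/2) = 3.2496
Two-sided α = 0.05 → critical value z_{0.025} = 1.960.
Power = Φ(δ − 1.960) + Φ(−δ − 1.960) = Φ(1.290) + Φ(-5.210) = 0.9014 + 0.0000 = 0.9014.
Type II error: β = 1 − power = 1 − 0.9014 = 0.0986.

β ≈ 0.099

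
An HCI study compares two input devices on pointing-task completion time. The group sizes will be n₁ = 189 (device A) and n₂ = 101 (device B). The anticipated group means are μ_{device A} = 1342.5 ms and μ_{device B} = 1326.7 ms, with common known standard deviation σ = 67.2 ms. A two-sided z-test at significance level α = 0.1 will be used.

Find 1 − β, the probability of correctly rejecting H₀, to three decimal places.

Standardized effect: d = |μ_{device A} − μ_{device B}| / σ = |1342.5 − 1326.7| / 67.2 = 0.2351
Noncentrality parameter: δ = d / √(1/n₁ + 1/n₂) = 0.2351 / √(1/189 + 1/101) = 1.9076
Two-sided α = 0.1 → critical value z_{0.05} = 1.645.
Power = Φ(δ − 1.645) + Φ(−δ − 1.645) = Φ(0.263) + Φ(-3.552) = 0.6036 + 0.0002 = 0.6038.

Power ≈ 0.604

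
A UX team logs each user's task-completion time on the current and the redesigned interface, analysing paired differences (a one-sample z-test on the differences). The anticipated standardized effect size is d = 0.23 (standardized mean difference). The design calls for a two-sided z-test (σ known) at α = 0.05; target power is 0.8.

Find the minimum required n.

n = 149

For power 0.8 need Φ(δ − z_{0.025}) = 0.8, so δ = z_{0.025} + z_{0.20} = 1.960 + 0.842 = 2.802.
(The Φ(−δ − z_{α/2}) term is vanishingly small for δ > 0 and is dropped in the standard sample-size formula.)
δ = d·√n ⇒ n = (δ/d)² = (2.802 / 0.23)² = 148.37.
Round up to the next whole unit.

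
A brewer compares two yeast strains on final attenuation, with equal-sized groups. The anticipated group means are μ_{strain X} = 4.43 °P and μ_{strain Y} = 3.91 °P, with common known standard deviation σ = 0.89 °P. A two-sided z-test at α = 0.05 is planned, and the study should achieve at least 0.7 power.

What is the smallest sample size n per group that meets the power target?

n = 37 per group

Standardized effect: d = |μ_{strain X} − μ_{strain Y}| / σ = |4.43 − 3.91| / 0.89 = 0.5843
Set Φ(δ − 1.960) = 0.7; then δ − 1.960 = Φ⁻¹(0.7) = 0.524, giving δ = 2.484.
(Ignoring the negligible lower-tail rejection probability gives the usual closed-form inversion.)
δ = d·√(n/2) ⇒ n = 2(δ/d)² = 2 × (2.484 / 0.5843)² = 36.16.
Round up to the next whole unit.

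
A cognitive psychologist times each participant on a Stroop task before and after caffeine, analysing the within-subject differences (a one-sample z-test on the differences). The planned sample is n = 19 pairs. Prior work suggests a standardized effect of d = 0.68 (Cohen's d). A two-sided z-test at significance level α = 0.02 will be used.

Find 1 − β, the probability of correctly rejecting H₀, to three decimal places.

Noncentrality parameter: δ = d·√n = 0.68 × √19 = 2.9641
Critical value for a two-sided test at α = 0.02: z_{α/2} = 2.326.
Power = Φ(δ − 2.326) + Φ(−δ − 2.326) = Φ(0.638) + Φ(-5.290) = 0.7382 + 0.0000 = 0.7382.

Power ≈ 0.738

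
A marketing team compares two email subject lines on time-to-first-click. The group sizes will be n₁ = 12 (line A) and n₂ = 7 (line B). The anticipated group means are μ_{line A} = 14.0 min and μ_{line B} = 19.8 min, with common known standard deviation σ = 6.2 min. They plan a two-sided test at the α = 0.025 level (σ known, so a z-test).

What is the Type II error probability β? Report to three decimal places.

Standardized effect: d = |μ_{line A} − μ_{line B}| / σ = |14.0 − 19.8| / 6.2 = 0.9355
Noncentrality parameter: δ = d / √(1/n₁ + 1/n₂) = 0.9355 / √(1/12 + 1/7) = 1.9670
Two-sided α = 0.025 → critical value z_{0.0125} = 2.241.
Power = Φ(δ − 2.241) + Φ(−δ − 2.241) = Φ(-0.274) + Φ(-4.208) = 0.3919 + 0.0000 = 0.3919.
Type II error: β = 1 − power = 1 − 0.3919 = 0.6081.

β ≈ 0.608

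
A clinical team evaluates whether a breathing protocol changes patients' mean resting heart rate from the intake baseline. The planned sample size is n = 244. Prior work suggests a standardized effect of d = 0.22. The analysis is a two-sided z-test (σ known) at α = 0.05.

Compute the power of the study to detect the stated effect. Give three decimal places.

Noncentrality parameter: δ = d·√n = 0.22 × √244 = 3.4365
Two-sided α = 0.05 → critical value z_{0.025} = 1.960.
Power = Φ(δ − 1.960) + Φ(−δ − 1.960) = Φ(1.477) + Φ(-5.396) = 0.9301 + 0.0000 = 0.9301.

Power ≈ 0.930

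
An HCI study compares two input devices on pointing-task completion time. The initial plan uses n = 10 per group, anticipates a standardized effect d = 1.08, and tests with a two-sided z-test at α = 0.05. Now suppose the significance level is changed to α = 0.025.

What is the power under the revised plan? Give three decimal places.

δ = d·√(n/2) = 1.08 × √(10/2) = 2.4150 (unchanged). New critical value: z_{0.0125} = 2.241.
Revised power = Φ(δ − 2.241) + Φ(−δ − 2.241) = Φ(0.174) + Φ(-4.656) = 0.5689 + 0.0000 = 0.5689.

Power ≈ 0.569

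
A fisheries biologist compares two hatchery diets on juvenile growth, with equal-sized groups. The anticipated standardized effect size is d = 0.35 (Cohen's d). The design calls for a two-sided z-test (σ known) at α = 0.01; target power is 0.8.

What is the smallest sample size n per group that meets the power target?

n = 191 per group

For power 0.8 need Φ(δ − z_{0.005}) = 0.8, so δ = z_{0.005} + z_{0.20} = 2.576 + 0.842 = 3.417.
(For δ > 0 the lower-tail rejection region contributes negligibly to power, so the one-term inversion is standard.)
δ = d·√(n/2) ⇒ n = 2(δ/d)² = 2 × (3.417 / 0.35)² = 190.68.
Round up to the next whole unit.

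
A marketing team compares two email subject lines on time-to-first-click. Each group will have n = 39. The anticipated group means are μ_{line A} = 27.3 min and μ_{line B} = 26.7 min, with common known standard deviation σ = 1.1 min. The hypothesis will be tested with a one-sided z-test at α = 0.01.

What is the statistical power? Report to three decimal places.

Power ≈ 0.533

Standardized effect: d = |μ_{line A} − μ_{line B}| / σ = |27.3 − 26.7| / 1.1 = 0.5455
Noncentrality parameter: δ = d·√(n/2) = 0.5455 × √(39/2) = 2.4087
Critical value for a one-sided test at α = 0.01: z_α = 2.326.
Power = Φ(δ − 2.326) = Φ(0.082) = 0.5328.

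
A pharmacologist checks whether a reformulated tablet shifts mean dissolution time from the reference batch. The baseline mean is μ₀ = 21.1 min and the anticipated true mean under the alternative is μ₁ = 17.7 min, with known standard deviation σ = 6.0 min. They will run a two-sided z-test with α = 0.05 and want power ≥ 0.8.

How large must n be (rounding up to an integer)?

Standardized effect: d = |μ₁ − μ₀| / σ = |17.7 − 21.1| / 6.0 = 0.5667
Set Φ(δ − 1.960) = 0.8; then δ − 1.960 = Φ⁻¹(0.8) = 0.842, giving δ = 2.802.
(The Φ(−δ − z_{α/2}) term is vanishingly small for δ > 0 and is dropped in the standard sample-size formula.)
δ = d·√n ⇒ n = (δ/d)² = (2.802 / 0.5667)² = 24.44.
Round up to the next whole unit.

n = 25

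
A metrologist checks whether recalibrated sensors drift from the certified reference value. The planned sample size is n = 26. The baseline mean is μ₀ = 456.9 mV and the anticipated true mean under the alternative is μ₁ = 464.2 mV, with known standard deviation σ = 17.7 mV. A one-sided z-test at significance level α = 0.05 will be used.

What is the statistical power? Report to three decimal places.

Standardized effect: d = |μ₁ − μ₀| / σ = |464.2 − 456.9| / 17.7 = 0.4124
Noncentrality parameter: δ = d·√n = 0.4124 × √26 = 2.1030
One-sided α = 0.05 → critical value z_{0.05} = 1.645.
Power = P(Z > 1.645 − δ) = Φ(0.458) = 0.6766.

Power ≈ 0.677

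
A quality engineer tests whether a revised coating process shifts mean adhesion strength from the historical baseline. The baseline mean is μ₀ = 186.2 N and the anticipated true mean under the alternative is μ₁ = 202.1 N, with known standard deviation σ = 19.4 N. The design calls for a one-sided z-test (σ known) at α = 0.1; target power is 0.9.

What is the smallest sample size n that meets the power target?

Standardized effect: d = |μ₁ − μ₀| / σ = |202.1 − 186.2| / 19.4 = 0.8196
For power 0.9 need Φ(δ − z_{0.1}) = 0.9, so δ = z_{0.1} + z_{0.10} = 1.282 + 1.282 = 2.563.
δ = d·√n ⇒ n = (δ/d)² = (2.563 / 0.8196)² = 9.78.
Round up to the next whole unit.

n = 10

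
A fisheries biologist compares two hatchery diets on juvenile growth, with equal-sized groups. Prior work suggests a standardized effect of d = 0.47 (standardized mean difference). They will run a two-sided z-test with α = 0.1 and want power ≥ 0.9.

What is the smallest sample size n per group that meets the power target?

n = 78 per group

For power 0.9 need Φ(δ − z_{0.05}) = 0.9, so δ = z_{0.05} + z_{0.10} = 1.645 + 1.282 = 2.926.
(For δ > 0 the lower-tail rejection region contributes negligibly to power, so the one-term inversion is standard.)
δ = d·√(n/2) ⇒ n = 2(δ/d)² = 2 × (2.926 / 0.47)² = 77.54.
Rounding up, n = 78 per group.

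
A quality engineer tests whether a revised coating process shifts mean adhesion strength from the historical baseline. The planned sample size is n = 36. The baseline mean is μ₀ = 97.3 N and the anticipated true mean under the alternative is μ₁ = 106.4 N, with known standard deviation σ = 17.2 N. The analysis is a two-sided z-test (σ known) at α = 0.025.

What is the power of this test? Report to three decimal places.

Standardized effect: d = |μ₁ − μ₀| / σ = |106.4 − 97.3| / 17.2 = 0.5291
Noncentrality parameter: δ = d·√n = 0.5291 × √36 = 3.1744
Critical value for a two-sided test at α = 0.025: z_{α/2} = 2.241.
Power = Φ(δ − 2.241) + Φ(−δ − 2.241) = Φ(0.933) + Φ(-5.416) = 0.8246 + 0.0000 = 0.8246.

Power ≈ 0.825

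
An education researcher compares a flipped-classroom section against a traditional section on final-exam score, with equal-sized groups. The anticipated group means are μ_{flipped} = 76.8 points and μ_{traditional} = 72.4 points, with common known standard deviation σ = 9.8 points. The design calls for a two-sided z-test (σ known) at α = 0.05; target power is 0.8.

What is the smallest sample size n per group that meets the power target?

n = 78 per group

Standardized effect: d = |μ_{flipped} − μ_{traditional}| / σ = |76.8 − 72.4| / 9.8 = 0.4490
Set Φ(δ − 1.960) = 0.8; then δ − 1.960 = Φ⁻¹(0.8) = 0.842, giving δ = 2.802.
(The Φ(−δ − z_{α/2}) term is vanishingly small for δ > 0 and is dropped in the standard sample-size formula.)
δ = d·√(n/2) ⇒ n = 2(δ/d)² = 2 × (2.802 / 0.4490)² = 77.87.
Round up to the next whole unit.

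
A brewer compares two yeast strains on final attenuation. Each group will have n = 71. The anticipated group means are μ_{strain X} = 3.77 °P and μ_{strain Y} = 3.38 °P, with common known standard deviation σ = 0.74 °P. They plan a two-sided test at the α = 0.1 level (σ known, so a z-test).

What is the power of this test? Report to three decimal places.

Standardized effect: d = |μ_{strain X} − μ_{strain Y}| / σ = |3.77 − 3.38| / 0.74 = 0.5270
Noncentrality parameter: δ = d·√(n/2) = 0.5270 × √(71/2) = 3.1401
Critical value for a two-sided test at α = 0.1: z_{α/2} = 1.645.
Power = Φ(δ − 1.645) + Φ(−δ − 1.645) = Φ(1.495) + Φ(-4.785) = 0.9326 + 0.0000 = 0.9326.

Power ≈ 0.933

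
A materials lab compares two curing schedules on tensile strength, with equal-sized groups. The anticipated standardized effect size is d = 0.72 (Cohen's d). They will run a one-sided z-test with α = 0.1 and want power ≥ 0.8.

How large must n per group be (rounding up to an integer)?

Set Φ(δ − 1.282) = 0.8; then δ − 1.282 = Φ⁻¹(0.8) = 0.842, giving δ = 2.123.
δ = d·√(n/2) ⇒ n = 2(δ/d)² = 2 × (2.123 / 0.72)² = 17.39.
Rounding up, n = 18 per group.

n = 18 per group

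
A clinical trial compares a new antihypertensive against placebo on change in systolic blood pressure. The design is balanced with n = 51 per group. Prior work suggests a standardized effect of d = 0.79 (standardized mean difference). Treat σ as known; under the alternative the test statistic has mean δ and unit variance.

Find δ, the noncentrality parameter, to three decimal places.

The noncentrality parameter scales effect size by the design's sample-size factor: δ = d·√(n/2) = 0.79 × √(51/2) = 3.9893

δ ≈ 3.989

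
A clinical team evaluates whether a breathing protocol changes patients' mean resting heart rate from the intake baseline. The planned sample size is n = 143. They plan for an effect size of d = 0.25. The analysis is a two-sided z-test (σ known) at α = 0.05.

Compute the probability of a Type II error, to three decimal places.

β ≈ 0.152

Noncentrality parameter: δ = d·√n = 0.25 × √143 = 2.9896
Critical value for a two-sided test at α = 0.05: z_{α/2} = 1.960.
Power = Φ(δ − 1.960) + Φ(−δ − 1.960) = Φ(1.030) + Φ(-4.950) = 0.8484 + 0.0000 = 0.8484.
Type II error: β = 1 − power = 1 − 0.8484 = 0.1516.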